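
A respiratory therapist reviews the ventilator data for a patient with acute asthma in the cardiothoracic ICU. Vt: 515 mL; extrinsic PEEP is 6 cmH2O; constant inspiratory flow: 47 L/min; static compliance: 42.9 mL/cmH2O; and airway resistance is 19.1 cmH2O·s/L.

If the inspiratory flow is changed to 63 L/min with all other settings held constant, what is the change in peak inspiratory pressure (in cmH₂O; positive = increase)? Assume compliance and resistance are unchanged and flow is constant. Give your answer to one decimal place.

5.1

Flow: 47 L/min ÷ 60 = 0.7833 L/s.
New flow: 63 L/min ÷ 60 = 1.05 L/s.
PIP = Vt/C + R·V̇ + PEEP (constant-flow equation of motion).
Only the resistive term changes: ΔPIP = R × ΔV̇ = 19.1 × (1.05 − 0.7833) = 19.1 × 0.2667 = 5.094 cmH2O.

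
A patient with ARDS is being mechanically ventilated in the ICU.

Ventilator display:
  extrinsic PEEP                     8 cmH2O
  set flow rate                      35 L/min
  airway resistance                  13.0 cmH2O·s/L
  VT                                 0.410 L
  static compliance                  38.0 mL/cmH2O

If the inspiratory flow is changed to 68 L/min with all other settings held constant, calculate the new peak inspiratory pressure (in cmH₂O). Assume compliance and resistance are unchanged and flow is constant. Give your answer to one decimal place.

33.5

Flow: 35 L/min ÷ 60 = 0.5833 L/s.
New flow: 68 L/min ÷ 60 = 1.1333 L/s.
PIP = Vt/C + R·V̇ + PEEP (constant-flow equation of motion).
Only the resistive term changes: ΔPIP = R × ΔV̇ = 13.0 × (1.1333 − 0.5833) = 13.0 × 0.55 = 7.15 cmH2O.
Original PIP = 410/38.0 + 13.0×0.5833 + 8 = 26.372 cmH2O; new PIP = 26.372 + (7.15) = 33.522 cmH2O.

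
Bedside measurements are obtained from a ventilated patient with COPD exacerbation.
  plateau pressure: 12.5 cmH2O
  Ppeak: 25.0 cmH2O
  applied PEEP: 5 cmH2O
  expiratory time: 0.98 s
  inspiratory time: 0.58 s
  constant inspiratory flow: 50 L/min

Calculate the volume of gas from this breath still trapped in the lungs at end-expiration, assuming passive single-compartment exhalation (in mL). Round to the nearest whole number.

175

Flow: 50 L/min ÷ 60 = 0.8333 L/s.
Vt = flow × Ti = 0.8333 L/s × 0.58 s × 1000 mL/L = 483.31 mL.
R = (PIP − Pplat)/V̇ = (25.0 − 12.5) / 0.8333 = 12.5/0.8333 = 15.001 cmH2O·s/L.
C = Vt/(Pplat − PEEP) = 483.31 / (12.5 − 5) = 483.31/7.5 = 64.441 mL/cmH2O.
τ = R × C = 15.001 × 0.06444 L/cmH2O = 0.9667 s.
Fraction remaining = e^(−Te/τ) = e^(−0.98/0.9667) = 0.3629.
Trapped volume = 483.31 × 0.3629 = 175.39 mL.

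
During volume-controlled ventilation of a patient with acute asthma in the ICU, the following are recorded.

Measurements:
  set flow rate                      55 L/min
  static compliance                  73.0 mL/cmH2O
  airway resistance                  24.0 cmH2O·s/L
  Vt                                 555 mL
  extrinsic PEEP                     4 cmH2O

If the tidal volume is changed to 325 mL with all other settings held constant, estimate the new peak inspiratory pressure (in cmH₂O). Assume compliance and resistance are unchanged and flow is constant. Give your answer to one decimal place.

Flow: 55 L/min ÷ 60 = 0.9167 L/s.
PIP = Vt/C + R·V̇ + PEEP (constant-flow equation of motion).
Only the elastic term changes: ΔPIP = ΔVt / C = (325 − 555) / 73.0 = -3.151 cmH2O.
Original PIP = 555/73.0 + 24.0×0.9167 + 4 = 33.604 cmH2O; new PIP = 33.604 + (-3.151) = 30.453 cmH2O.

30.5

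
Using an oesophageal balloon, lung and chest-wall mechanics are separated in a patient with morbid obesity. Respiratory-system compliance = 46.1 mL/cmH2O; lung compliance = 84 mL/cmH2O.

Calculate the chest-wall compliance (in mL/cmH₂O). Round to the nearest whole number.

102

1/Ccw = 1/Crs − 1/CL.
1/Ccw = 1/46.1 − 1/84 = 0.009787.
Ccw = 102.18 mL/cmH2O.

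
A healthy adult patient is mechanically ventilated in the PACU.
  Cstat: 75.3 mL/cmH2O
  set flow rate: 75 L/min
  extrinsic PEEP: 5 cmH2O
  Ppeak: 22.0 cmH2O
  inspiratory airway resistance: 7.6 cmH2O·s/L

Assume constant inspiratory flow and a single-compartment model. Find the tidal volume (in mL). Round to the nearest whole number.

Flow: 75 L/min ÷ 60 = 1.25 L/s.
Equation of motion (constant flow): PIP = Vt/C + R·V̇ + PEEP.
Vt/C = PIP − R·V̇ − PEEP = 22.0 − 9.5 − 5 = 7.5 cmH2O.
Vt = C × 7.5 = 75.3 × 7.5 = 564.75 mL.

565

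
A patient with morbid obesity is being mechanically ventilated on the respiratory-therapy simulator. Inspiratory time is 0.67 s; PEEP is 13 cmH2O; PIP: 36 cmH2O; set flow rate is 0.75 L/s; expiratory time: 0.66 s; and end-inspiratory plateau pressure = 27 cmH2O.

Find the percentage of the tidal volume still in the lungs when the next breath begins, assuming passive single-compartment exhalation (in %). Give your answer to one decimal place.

Vt = flow × Ti = 0.75 L/s × 0.67 s × 1000 mL/L = 502.5 mL.
R = (PIP − Pplat)/V̇ = (36 − 27) / 0.75 = 9.0/0.75 = 12.0 cmH2O·s/L.
C = Vt/(Pplat − PEEP) = 502.5 / (27 − 13) = 502.5/14.0 = 35.893 mL/cmH2O.
τ = R × C = 12.0 × 0.03589 L/cmH2O = 0.4307 s.
Fraction remaining at end-expiration = e^(−Te/τ) = e^(−0.66/0.4307) = 0.216 → 21.6%.

21.6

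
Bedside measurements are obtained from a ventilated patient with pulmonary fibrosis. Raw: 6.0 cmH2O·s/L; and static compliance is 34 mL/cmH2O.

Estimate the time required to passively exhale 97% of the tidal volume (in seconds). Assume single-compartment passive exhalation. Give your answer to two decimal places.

τ = R × C = 6.0 × 34 mL/cmH2O = 6.0 × 0.034 L/cmH2O = 0.204 s.
Exhaled fraction f = 1 − e^(−t/τ) → t = −τ·ln(1 − f) = −0.204·ln(0.03) = 0.7153 s.

0.72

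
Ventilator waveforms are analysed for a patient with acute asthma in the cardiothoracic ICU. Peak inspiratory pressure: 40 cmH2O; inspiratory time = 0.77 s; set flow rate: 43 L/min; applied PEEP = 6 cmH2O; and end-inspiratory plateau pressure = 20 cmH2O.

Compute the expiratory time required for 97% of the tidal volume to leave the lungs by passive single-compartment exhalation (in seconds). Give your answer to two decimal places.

3.86

Flow: 43 L/min ÷ 60 = 0.7167 L/s.
Vt = flow × Ti = 0.7167 L/s × 0.77 s × 1000 mL/L = 551.86 mL.
R = (PIP − Pplat)/V̇ = (40 − 20) / 0.7167 = 20.0/0.7167 = 27.906 cmH2O·s/L.
C = Vt/(Pplat − PEEP) = 551.86 / (20 − 6) = 551.86/14.0 = 39.419 mL/cmH2O.
τ = R × C = 27.906 × 0.03942 L/cmH2O = 1.1 s.
t = −τ·ln(1 − 0.97) = −1.1·ln(0.03) = 3.857 s.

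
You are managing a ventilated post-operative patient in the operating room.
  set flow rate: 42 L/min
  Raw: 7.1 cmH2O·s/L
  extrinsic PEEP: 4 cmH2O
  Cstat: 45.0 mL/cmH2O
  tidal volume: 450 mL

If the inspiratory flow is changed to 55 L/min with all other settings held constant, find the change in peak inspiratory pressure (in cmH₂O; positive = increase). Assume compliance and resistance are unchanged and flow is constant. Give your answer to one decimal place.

Flow: 42 L/min ÷ 60 = 0.7 L/s.
New flow: 55 L/min ÷ 60 = 0.9167 L/s.
PIP = Vt/C + R·V̇ + PEEP (constant-flow equation of motion).
Only the resistive term changes: ΔPIP = R × ΔV̇ = 7.1 × (0.9167 − 0.7) = 7.1 × 0.2167 = 1.539 cmH2O.

1.5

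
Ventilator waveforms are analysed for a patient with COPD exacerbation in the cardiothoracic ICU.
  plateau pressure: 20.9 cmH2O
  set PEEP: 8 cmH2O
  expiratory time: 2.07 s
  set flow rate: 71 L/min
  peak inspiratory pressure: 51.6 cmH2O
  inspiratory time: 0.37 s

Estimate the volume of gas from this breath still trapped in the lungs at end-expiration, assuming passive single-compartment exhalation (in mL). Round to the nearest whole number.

Flow: 71 L/min ÷ 60 = 1.1833 L/s.
Vt = flow × Ti = 1.1833 L/s × 0.37 s × 1000 mL/L = 437.82 mL.
R = (PIP − Pplat)/V̇ = (51.6 − 20.9) / 1.1833 = 30.7/1.1833 = 25.944 cmH2O·s/L.
C = Vt/(Pplat − PEEP) = 437.82 / (20.9 − 8) = 437.82/12.9 = 33.94 mL/cmH2O.
τ = R × C = 25.944 × 0.03394 L/cmH2O = 0.8805 s.
Fraction remaining = e^(−Te/τ) = e^(−2.07/0.8805) = 0.09528.
Trapped volume = 437.82 × 0.09528 = 41.715 mL.

42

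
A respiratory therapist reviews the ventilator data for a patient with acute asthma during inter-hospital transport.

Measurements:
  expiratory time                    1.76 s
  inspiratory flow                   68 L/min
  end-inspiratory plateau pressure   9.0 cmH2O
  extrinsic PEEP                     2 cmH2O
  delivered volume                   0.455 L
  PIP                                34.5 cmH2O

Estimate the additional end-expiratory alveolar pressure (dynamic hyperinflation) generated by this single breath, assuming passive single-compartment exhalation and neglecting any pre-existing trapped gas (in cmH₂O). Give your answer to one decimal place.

2.1

Flow: 68 L/min ÷ 60 = 1.1333 L/s.
R = (PIP − Pplat)/V̇ = (34.5 − 9.0) / 1.1333 = 25.5/1.1333 = 22.501 cmH2O·s/L.
C = Vt/(Pplat − PEEP) = 455.0 / (9.0 − 2) = 455.0/7.0 = 65.0 mL/cmH2O.
τ = R × C = 22.501 × 0.065 L/cmH2O = 1.463 s.
Fraction remaining = e^(−Te/τ) = e^(−1.76/1.463) = 0.3003; trapped volume = 455.0 × 0.3003 = 136.64 mL.
Additional alveolar pressure from trapping ≈ V_trapped / C = 136.64 / 65.0 = 2.102 cmH2O.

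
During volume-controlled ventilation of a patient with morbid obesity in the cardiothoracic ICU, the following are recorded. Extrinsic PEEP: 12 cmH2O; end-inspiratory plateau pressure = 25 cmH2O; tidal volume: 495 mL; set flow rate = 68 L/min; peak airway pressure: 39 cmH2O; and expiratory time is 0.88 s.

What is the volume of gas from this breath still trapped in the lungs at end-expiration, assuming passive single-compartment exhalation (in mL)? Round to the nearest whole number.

76

Flow: 68 L/min ÷ 60 = 1.1333 L/s.
R = (PIP − Pplat)/V̇ = (39 − 25) / 1.1333 = 14.0/1.1333 = 12.353 cmH2O·s/L.
C = Vt/(Pplat − PEEP) = 495.0 / (25 − 12) = 495.0/13.0 = 38.077 mL/cmH2O.
τ = R × C = 12.353 × 0.03808 L/cmH2O = 0.4704 s.
Fraction remaining = e^(−Te/τ) = e^(−0.88/0.4704) = 0.154.
Trapped volume = 495.0 × 0.154 = 76.23 mL.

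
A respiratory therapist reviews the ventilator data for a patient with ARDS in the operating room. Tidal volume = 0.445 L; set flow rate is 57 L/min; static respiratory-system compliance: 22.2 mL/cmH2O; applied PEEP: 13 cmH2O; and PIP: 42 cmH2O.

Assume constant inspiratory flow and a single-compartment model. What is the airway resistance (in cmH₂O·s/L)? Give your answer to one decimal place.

Flow: 57 L/min ÷ 60 = 0.95 L/s.
Equation of motion (constant flow): PIP = Vt/C + R·V̇ + PEEP.
R·V̇ = PIP − Vt/C − PEEP = 42 − 445/22.2 − 13 = 42 − 20.045 − 13 = 8.955 cmH2O.
R = 8.955 / 0.95 = 9.426 cmH2O·s/L.

9.4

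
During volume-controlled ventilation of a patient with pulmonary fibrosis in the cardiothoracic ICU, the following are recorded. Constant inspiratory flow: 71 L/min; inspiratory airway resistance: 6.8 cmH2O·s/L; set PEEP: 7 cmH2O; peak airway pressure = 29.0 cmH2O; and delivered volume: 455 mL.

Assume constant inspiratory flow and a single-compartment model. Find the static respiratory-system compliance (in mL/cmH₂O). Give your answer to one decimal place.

32.6

Flow: 71 L/min ÷ 60 = 1.1833 L/s.
Equation of motion (constant flow): PIP = Vt/C + R·V̇ + PEEP.
Vt/C = PIP − R·V̇ − PEEP = 29.0 − 6.8×1.1833 − 7 = 29.0 − 8.046 − 7 = 13.954 cmH2O.
C = Vt / 13.954 = 455 / 13.954 = 32.607 mL/cmH2O.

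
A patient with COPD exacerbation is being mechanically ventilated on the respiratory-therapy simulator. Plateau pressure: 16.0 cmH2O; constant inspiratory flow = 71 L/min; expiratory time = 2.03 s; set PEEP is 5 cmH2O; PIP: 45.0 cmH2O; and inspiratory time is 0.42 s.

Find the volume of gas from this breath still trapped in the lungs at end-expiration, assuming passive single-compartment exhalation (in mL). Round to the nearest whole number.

79

Flow: 71 L/min ÷ 60 = 1.1833 L/s.
Vt = flow × Ti = 1.1833 L/s × 0.42 s × 1000 mL/L = 496.99 mL.
R = (PIP − Pplat)/V̇ = (45.0 − 16.0) / 1.1833 = 29.0/1.1833 = 24.508 cmH2O·s/L.
C = Vt/(Pplat − PEEP) = 496.99 / (16.0 − 5) = 496.99/11.0 = 45.181 mL/cmH2O.
τ = R × C = 24.508 × 0.04518 L/cmH2O = 1.107 s.
Fraction remaining = e^(−Te/τ) = e^(−2.03/1.107) = 0.1598.
Trapped volume = 496.99 × 0.1598 = 79.419 mL.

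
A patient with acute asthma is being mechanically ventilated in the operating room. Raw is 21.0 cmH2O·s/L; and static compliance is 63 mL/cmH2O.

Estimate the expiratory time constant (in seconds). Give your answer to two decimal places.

1.32

τ = R × C = 21.0 × 63 mL/cmH2O = 21.0 × 0.063 L/cmH2O = 1.323 s.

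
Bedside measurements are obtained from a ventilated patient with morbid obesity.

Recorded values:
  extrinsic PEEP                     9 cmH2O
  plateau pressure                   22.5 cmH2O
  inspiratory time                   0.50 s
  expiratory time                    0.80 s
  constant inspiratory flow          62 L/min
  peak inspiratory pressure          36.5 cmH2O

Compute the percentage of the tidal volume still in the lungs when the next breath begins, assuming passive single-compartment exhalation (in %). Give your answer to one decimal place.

Flow: 62 L/min ÷ 60 = 1.0333 L/s.
Vt = flow × Ti = 1.0333 L/s × 0.50 s × 1000 mL/L = 516.65 mL.
R = (PIP − Pplat)/V̇ = (36.5 − 22.5) / 1.0333 = 14.0/1.0333 = 13.549 cmH2O·s/L.
C = Vt/(Pplat − PEEP) = 516.65 / (22.5 − 9) = 516.65/13.5 = 38.27 mL/cmH2O.
τ = R × C = 13.549 × 0.03827 L/cmH2O = 0.5185 s.
Fraction remaining at end-expiration = e^(−Te/τ) = e^(−0.80/0.5185) = 0.2138 → 21.38%.

21.4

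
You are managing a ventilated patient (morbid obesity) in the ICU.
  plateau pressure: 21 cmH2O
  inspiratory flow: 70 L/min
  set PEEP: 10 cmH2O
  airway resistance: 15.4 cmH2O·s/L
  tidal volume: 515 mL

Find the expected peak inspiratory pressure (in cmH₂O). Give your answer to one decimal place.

Flow: 70 L/min ÷ 60 = 1.1667 L/s.
PIP = Pplat + Raw × flow = 21 + 15.4 × 1.1667 = 21 + 17.967 = 38.967 cmH2O.

39.0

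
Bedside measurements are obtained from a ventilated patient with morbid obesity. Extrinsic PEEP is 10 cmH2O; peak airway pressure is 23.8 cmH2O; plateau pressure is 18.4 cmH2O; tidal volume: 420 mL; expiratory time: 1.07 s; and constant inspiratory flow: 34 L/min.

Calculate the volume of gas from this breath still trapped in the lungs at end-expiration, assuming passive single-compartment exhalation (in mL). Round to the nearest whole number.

Flow: 34 L/min ÷ 60 = 0.5667 L/s.
R = (PIP − Pplat)/V̇ = (23.8 − 18.4) / 0.5667 = 5.4/0.5667 = 9.529 cmH2O·s/L.
C = Vt/(Pplat − PEEP) = 420.0 / (18.4 − 10) = 420.0/8.4 = 50.0 mL/cmH2O.
τ = R × C = 9.529 × 0.05 L/cmH2O = 0.4765 s.
Fraction remaining = e^(−Te/τ) = e^(−1.07/0.4765) = 0.1059.
Trapped volume = 420.0 × 0.1059 = 44.478 mL.

44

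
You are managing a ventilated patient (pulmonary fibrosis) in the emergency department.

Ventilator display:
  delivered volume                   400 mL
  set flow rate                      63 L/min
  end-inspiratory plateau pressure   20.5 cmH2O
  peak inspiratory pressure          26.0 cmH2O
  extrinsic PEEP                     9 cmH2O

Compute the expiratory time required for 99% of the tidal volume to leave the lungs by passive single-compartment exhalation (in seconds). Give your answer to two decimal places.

0.84

Flow: 63 L/min ÷ 60 = 1.05 L/s.
R = (PIP − Pplat)/V̇ = (26.0 − 20.5) / 1.05 = 5.5/1.05 = 5.238 cmH2O·s/L.
C = Vt/(Pplat − PEEP) = 400.0 / (20.5 − 9) = 400.0/11.5 = 34.783 mL/cmH2O.
τ = R × C = 5.238 × 0.03478 L/cmH2O = 0.1822 s.
t = −τ·ln(1 − 0.99) = −0.1822·ln(0.01) = 0.8391 s.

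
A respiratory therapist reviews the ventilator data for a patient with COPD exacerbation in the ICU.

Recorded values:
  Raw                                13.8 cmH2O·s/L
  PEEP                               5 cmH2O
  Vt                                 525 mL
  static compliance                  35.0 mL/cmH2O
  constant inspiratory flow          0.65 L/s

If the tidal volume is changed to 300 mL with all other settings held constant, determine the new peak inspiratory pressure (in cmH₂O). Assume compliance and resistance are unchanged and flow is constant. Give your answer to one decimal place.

22.5

PIP = Vt/C + R·V̇ + PEEP (constant-flow equation of motion).
Only the elastic term changes: ΔPIP = ΔVt / C = (300 − 525) / 35.0 = -6.429 cmH2O.
Original PIP = 525/35.0 + 13.8×0.65 + 5 = 28.97 cmH2O; new PIP = 28.97 + (-6.429) = 22.541 cmH2O.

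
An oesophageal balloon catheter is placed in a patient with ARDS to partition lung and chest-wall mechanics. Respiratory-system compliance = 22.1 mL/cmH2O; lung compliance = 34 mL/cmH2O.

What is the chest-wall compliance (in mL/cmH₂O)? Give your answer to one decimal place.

1/Ccw = 1/Crs − 1/CL.
1/Ccw = 1/22.1 − 1/34 = 0.01584.
Ccw = 63.131 mL/cmH2O.

63.1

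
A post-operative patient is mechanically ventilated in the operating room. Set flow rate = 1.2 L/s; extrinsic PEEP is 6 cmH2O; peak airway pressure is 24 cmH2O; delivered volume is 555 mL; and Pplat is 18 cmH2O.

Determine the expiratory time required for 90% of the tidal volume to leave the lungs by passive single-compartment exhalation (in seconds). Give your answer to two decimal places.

R = (PIP − Pplat)/V̇ = (24 − 18) / 1.2 = 6.0/1.2 = 5.0 cmH2O·s/L.
C = Vt/(Pplat − PEEP) = 555.0 / (18 − 6) = 555.0/12.0 = 46.25 mL/cmH2O.
τ = R × C = 5.0 × 0.04625 L/cmH2O = 0.2313 s.
t = −τ·ln(1 − 0.90) = −0.2313·ln(0.1) = 0.5326 s.

0.53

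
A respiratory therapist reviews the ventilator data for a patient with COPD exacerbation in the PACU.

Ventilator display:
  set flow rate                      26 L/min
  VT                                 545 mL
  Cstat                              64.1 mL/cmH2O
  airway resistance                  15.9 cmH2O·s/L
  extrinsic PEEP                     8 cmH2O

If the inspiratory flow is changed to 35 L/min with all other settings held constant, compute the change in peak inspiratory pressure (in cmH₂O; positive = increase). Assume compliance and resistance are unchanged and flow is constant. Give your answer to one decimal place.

2.4

Flow: 26 L/min ÷ 60 = 0.4333 L/s.
New flow: 35 L/min ÷ 60 = 0.5833 L/s.
PIP = Vt/C + R·V̇ + PEEP (constant-flow equation of motion).
Only the resistive term changes: ΔPIP = R × ΔV̇ = 15.9 × (0.5833 − 0.4333) = 15.9 × 0.15 = 2.385 cmH2O.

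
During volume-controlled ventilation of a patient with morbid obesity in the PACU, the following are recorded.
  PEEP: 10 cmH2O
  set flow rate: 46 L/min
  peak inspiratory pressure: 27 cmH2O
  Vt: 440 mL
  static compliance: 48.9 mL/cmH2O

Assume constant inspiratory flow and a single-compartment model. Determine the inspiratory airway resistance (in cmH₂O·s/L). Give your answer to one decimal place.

10.4

Flow: 46 L/min ÷ 60 = 0.7667 L/s.
Equation of motion (constant flow): PIP = Vt/C + R·V̇ + PEEP.
R·V̇ = PIP − Vt/C − PEEP = 27 − 440/48.9 − 10 = 27 − 8.998 − 10 = 8.002 cmH2O.
R = 8.002 / 0.7667 = 10.437 cmH2O·s/L.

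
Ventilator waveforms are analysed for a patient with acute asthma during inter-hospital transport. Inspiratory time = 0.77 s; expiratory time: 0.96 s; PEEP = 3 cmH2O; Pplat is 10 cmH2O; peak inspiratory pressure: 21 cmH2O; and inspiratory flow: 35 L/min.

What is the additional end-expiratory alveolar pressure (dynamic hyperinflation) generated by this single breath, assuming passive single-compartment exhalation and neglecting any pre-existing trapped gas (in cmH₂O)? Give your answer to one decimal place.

Flow: 35 L/min ÷ 60 = 0.5833 L/s.
Vt = flow × Ti = 0.5833 L/s × 0.77 s × 1000 mL/L = 449.14 mL.
R = (PIP − Pplat)/V̇ = (21 − 10) / 0.5833 = 11.0/0.5833 = 18.858 cmH2O·s/L.
C = Vt/(Pplat − PEEP) = 449.14 / (10 − 3) = 449.14/7.0 = 64.163 mL/cmH2O.
τ = R × C = 18.858 × 0.06416 L/cmH2O = 1.21 s.
Fraction remaining = e^(−Te/τ) = e^(−0.96/1.21) = 0.4523; trapped volume = 449.14 × 0.4523 = 203.15 mL.
Additional alveolar pressure from trapping ≈ V_trapped / C = 203.15 / 64.163 = 3.166 cmH2O.

3.2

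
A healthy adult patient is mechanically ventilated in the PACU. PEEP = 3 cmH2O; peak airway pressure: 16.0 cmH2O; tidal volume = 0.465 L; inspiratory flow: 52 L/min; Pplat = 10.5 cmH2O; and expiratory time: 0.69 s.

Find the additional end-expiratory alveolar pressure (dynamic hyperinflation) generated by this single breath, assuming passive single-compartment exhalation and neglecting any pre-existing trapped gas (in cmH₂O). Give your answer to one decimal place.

Flow: 52 L/min ÷ 60 = 0.8667 L/s.
R = (PIP − Pplat)/V̇ = (16.0 − 10.5) / 0.8667 = 5.5/0.8667 = 6.346 cmH2O·s/L.
C = Vt/(Pplat − PEEP) = 465.0 / (10.5 − 3) = 465.0/7.5 = 62.0 mL/cmH2O.
τ = R × C = 6.346 × 0.062 L/cmH2O = 0.3935 s.
Fraction remaining = e^(−Te/τ) = e^(−0.69/0.3935) = 0.1732; trapped volume = 465.0 × 0.1732 = 80.538 mL.
Additional alveolar pressure from trapping ≈ V_trapped / C = 80.538 / 62.0 = 1.299 cmH2O.

1.3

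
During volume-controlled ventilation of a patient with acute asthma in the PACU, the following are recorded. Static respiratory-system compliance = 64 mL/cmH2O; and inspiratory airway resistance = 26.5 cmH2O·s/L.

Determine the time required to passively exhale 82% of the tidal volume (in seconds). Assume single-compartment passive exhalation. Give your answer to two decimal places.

τ = R × C = 26.5 × 64 mL/cmH2O = 26.5 × 0.064 L/cmH2O = 1.696 s.
Exhaled fraction f = 1 − e^(−t/τ) → t = −τ·ln(1 − f) = −1.696·ln(0.18) = 2.908 s.

2.91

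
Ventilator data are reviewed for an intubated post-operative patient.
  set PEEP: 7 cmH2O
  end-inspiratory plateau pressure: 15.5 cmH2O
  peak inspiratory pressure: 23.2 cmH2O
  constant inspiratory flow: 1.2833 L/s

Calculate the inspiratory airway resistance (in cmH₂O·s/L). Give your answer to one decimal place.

6.0

Raw = (PIP − Pplat) / flow = (23.2 − 15.5) / 1.2833 = 7.7 / 1.2833 = 6.0 cmH2O·s/L.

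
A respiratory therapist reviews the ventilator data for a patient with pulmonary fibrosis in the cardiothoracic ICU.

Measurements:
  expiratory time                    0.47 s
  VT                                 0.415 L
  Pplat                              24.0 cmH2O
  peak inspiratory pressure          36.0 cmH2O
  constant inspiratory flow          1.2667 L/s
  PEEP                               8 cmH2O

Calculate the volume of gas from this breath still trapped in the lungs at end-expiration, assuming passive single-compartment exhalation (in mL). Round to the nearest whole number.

61

R = (PIP − Pplat)/V̇ = (36.0 − 24.0) / 1.2667 = 12.0/1.2667 = 9.473 cmH2O·s/L.
C = Vt/(Pplat − PEEP) = 415.0 / (24.0 − 8) = 415.0/16.0 = 25.938 mL/cmH2O.
τ = R × C = 9.473 × 0.02594 L/cmH2O = 0.2457 s.
Fraction remaining = e^(−Te/τ) = e^(−0.47/0.2457) = 0.1477.
Trapped volume = 415.0 × 0.1477 = 61.296 mL.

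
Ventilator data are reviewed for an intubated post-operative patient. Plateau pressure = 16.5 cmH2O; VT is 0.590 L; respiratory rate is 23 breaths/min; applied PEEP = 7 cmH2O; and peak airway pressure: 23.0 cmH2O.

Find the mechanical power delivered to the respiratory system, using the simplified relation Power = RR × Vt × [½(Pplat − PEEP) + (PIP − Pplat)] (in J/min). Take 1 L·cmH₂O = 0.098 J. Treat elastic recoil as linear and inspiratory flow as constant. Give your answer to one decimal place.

15.0

Per-breath work = Vt × [½(Pplat−PEEP) + (PIP−Pplat)] = 0.590 × [0.5×9.5 + 6.5] = 0.590 × 11.25 = 6.638 L·cmH2O.
Power = 23 × 6.638 = 152.67 L·cmH2O/min.
× 0.098 J/(L·cmH2O) → 14.962 J/min.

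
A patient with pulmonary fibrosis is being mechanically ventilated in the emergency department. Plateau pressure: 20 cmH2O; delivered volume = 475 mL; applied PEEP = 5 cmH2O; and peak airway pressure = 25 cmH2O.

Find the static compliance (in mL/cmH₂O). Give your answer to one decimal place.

Cstat = Vt / (Pplat − PEEP) = 475 / (20 − 5) = 475 / 15.0 = 31.667 mL/cmH2O.

31.7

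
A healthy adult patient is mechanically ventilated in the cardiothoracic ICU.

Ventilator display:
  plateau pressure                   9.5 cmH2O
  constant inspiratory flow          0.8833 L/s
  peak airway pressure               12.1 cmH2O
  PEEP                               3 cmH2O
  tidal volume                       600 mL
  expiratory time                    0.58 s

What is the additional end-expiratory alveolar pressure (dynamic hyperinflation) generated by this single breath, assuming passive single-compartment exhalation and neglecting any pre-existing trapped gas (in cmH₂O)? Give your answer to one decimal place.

0.8

R = (PIP − Pplat)/V̇ = (12.1 − 9.5) / 0.8833 = 2.6/0.8833 = 2.944 cmH2O·s/L.
C = Vt/(Pplat − PEEP) = 600.0 / (9.5 − 3) = 600.0/6.5 = 92.308 mL/cmH2O.
τ = R × C = 2.944 × 0.09231 L/cmH2O = 0.2718 s.
Fraction remaining = e^(−Te/τ) = e^(−0.58/0.2718) = 0.1184; trapped volume = 600.0 × 0.1184 = 71.04 mL.
Additional alveolar pressure from trapping ≈ V_trapped / C = 71.04 / 92.308 = 0.7696 cmH2O.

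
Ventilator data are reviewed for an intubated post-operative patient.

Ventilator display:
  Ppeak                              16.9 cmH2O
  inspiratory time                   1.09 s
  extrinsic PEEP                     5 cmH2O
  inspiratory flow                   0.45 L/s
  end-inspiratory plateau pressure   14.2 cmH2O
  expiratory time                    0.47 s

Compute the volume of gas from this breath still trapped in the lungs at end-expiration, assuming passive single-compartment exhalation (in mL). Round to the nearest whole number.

113

Vt = flow × Ti = 0.45 L/s × 1.09 s × 1000 mL/L = 490.5 mL.
R = (PIP − Pplat)/V̇ = (16.9 − 14.2) / 0.45 = 2.7/0.45 = 6.0 cmH2O·s/L.
C = Vt/(Pplat − PEEP) = 490.5 / (14.2 − 5) = 490.5/9.2 = 53.315 mL/cmH2O.
τ = R × C = 6.0 × 0.05332 L/cmH2O = 0.3199 s.
Fraction remaining = e^(−Te/τ) = e^(−0.47/0.3199) = 0.2301.
Trapped volume = 490.5 × 0.2301 = 112.86 mL.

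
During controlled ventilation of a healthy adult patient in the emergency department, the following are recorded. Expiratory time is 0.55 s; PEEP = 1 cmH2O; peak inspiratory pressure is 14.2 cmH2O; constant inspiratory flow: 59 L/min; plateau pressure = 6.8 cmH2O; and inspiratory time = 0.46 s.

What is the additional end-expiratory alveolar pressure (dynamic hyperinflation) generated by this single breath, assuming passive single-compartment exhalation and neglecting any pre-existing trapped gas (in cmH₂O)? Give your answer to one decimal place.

Flow: 59 L/min ÷ 60 = 0.9833 L/s.
Vt = flow × Ti = 0.9833 L/s × 0.46 s × 1000 mL/L = 452.32 mL.
R = (PIP − Pplat)/V̇ = (14.2 − 6.8) / 0.9833 = 7.4/0.9833 = 7.526 cmH2O·s/L.
C = Vt/(Pplat − PEEP) = 452.32 / (6.8 − 1) = 452.32/5.8 = 77.986 mL/cmH2O.
τ = R × C = 7.526 × 0.07799 L/cmH2O = 0.587 s.
Fraction remaining = e^(−Te/τ) = e^(−0.55/0.587) = 0.3918; trapped volume = 452.32 × 0.3918 = 177.22 mL.
Additional alveolar pressure from trapping ≈ V_trapped / C = 177.22 / 77.986 = 2.272 cmH2O.

2.3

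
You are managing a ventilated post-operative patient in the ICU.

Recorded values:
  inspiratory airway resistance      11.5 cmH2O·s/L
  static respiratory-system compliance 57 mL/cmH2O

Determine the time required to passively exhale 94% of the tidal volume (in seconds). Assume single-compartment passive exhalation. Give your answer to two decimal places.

τ = R × C = 11.5 × 57 mL/cmH2O = 11.5 × 0.057 L/cmH2O = 0.6555 s.
Exhaled fraction f = 1 − e^(−t/τ) → t = −τ·ln(1 − f) = −0.6555·ln(0.06) = 1.844 s.

1.84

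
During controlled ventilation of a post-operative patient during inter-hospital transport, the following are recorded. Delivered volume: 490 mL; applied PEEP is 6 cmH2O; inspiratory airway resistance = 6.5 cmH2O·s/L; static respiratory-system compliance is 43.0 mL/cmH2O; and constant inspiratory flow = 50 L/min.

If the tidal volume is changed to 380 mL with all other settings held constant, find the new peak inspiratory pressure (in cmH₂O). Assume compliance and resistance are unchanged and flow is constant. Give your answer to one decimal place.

Flow: 50 L/min ÷ 60 = 0.8333 L/s.
PIP = Vt/C + R·V̇ + PEEP (constant-flow equation of motion).
Only the elastic term changes: ΔPIP = ΔVt / C = (380 − 490) / 43.0 = -2.558 cmH2O.
Original PIP = 490/43.0 + 6.5×0.8333 + 6 = 22.812 cmH2O; new PIP = 22.812 + (-2.558) = 20.254 cmH2O.

20.3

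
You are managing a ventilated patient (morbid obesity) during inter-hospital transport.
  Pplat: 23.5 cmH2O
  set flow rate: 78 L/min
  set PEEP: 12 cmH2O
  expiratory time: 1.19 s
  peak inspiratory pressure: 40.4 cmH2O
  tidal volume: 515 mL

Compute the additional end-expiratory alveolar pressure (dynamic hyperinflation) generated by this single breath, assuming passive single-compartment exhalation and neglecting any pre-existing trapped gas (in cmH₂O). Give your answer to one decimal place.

Flow: 78 L/min ÷ 60 = 1.3 L/s.
R = (PIP − Pplat)/V̇ = (40.4 − 23.5) / 1.3 = 16.9/1.3 = 13.0 cmH2O·s/L.
C = Vt/(Pplat − PEEP) = 515.0 / (23.5 − 12) = 515.0/11.5 = 44.783 mL/cmH2O.
τ = R × C = 13.0 × 0.04478 L/cmH2O = 0.5821 s.
Fraction remaining = e^(−Te/τ) = e^(−1.19/0.5821) = 0.1295; trapped volume = 515.0 × 0.1295 = 66.693 mL.
Additional alveolar pressure from trapping ≈ V_trapped / C = 66.693 / 44.783 = 1.489 cmH2O.

1.5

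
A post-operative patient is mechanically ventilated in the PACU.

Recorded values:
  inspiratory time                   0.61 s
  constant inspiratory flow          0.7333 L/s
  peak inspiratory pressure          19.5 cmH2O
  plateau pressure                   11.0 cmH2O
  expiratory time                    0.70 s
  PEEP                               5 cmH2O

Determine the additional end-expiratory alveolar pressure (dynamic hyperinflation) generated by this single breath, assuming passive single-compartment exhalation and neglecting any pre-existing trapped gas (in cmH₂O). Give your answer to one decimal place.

Vt = flow × Ti = 0.7333 L/s × 0.61 s × 1000 mL/L = 447.31 mL.
R = (PIP − Pplat)/V̇ = (19.5 − 11.0) / 0.7333 = 8.5/0.7333 = 11.591 cmH2O·s/L.
C = Vt/(Pplat − PEEP) = 447.31 / (11.0 − 5) = 447.31/6.0 = 74.552 mL/cmH2O.
τ = R × C = 11.591 × 0.07455 L/cmH2O = 0.8641 s.
Fraction remaining = e^(−Te/τ) = e^(−0.70/0.8641) = 0.4448; trapped volume = 447.31 × 0.4448 = 198.96 mL.
Additional alveolar pressure from trapping ≈ V_trapped / C = 198.96 / 74.552 = 2.669 cmH2O.

2.7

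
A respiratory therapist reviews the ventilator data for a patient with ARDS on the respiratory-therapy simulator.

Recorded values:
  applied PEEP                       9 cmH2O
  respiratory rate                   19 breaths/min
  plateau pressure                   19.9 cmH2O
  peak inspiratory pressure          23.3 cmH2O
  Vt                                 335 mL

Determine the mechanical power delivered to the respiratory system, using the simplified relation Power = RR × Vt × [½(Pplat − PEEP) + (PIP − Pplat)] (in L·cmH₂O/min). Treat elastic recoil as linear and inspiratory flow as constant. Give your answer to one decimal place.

56.3

Per-breath work = Vt × [½(Pplat−PEEP) + (PIP−Pplat)] = 0.335 × [0.5×10.9 + 3.4] = 0.335 × 8.85 = 2.965 L·cmH2O.
Power = 19 × 2.965 = 56.335 L·cmH2O/min.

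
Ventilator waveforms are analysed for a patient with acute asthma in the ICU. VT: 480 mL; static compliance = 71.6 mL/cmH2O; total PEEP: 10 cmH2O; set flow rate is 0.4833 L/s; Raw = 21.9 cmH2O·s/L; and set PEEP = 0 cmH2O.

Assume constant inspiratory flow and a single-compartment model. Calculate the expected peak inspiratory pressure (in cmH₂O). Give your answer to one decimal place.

27.3

Total PEEP = 10 cmH2O (set 0 + intrinsic 10); this is the baseline alveolar pressure.
Equation of motion (constant flow): PIP = Vt/C + R·V̇ + PEEP.
PIP = 480/71.6 + 21.9×0.4833 + 10 = 6.704 + 10.584 + 10 = 27.288 cmH2O.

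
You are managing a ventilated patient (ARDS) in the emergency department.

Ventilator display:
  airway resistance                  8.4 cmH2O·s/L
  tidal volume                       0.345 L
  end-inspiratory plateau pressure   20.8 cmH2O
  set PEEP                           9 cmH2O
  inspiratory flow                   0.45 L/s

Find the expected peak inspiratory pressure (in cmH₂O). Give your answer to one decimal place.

PIP = Pplat + Raw × flow = 20.8 + 8.4 × 0.45 = 20.8 + 3.78 = 24.58 cmH2O.

24.6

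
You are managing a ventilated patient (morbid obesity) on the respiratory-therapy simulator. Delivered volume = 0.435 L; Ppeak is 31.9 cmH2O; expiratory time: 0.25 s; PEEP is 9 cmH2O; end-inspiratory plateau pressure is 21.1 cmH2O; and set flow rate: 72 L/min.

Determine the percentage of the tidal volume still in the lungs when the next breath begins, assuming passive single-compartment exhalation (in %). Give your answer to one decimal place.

Flow: 72 L/min ÷ 60 = 1.2 L/s.
R = (PIP − Pplat)/V̇ = (31.9 − 21.1) / 1.2 = 10.8/1.2 = 9.0 cmH2O·s/L.
C = Vt/(Pplat − PEEP) = 435.0 / (21.1 − 9) = 435.0/12.1 = 35.95 mL/cmH2O.
τ = R × C = 9.0 × 0.03595 L/cmH2O = 0.3236 s.
Fraction remaining at end-expiration = e^(−Te/τ) = e^(−0.25/0.3236) = 0.4618 → 46.18%.

46.2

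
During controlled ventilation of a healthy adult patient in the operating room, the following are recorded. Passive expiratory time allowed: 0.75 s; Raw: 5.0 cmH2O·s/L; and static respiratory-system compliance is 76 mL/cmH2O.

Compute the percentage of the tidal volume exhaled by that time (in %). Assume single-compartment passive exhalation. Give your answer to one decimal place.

86.1

τ = R × C = 5.0 × 76 mL/cmH2O = 5.0 × 0.076 L/cmH2O = 0.38 s.
Passive exhalation: V(t)/V₀ = e^(−t/τ) = e^(−0.75/0.38) = 0.1389.
Fraction exhaled = 1 − 0.1389 = 0.8611 → 86.11%.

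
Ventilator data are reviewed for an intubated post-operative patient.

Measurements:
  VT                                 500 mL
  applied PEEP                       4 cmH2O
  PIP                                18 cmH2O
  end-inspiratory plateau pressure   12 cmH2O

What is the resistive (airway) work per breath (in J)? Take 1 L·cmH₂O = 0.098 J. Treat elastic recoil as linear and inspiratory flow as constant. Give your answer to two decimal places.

With constant inspiratory flow the resistive pressure is constant at PIP − Pplat = 18 − 12 = 6.0 cmH2O, so resistive work = 6.0 × 0.500 = 3.0 L·cmH2O.
× 0.098 J/(L·cmH2O) → 0.294 J.

0.29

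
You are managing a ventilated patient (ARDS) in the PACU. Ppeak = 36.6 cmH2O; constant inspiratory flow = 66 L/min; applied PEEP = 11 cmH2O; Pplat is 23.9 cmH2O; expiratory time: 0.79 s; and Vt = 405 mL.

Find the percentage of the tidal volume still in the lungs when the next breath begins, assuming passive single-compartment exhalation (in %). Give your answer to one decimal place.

Flow: 66 L/min ÷ 60 = 1.1 L/s.
R = (PIP − Pplat)/V̇ = (36.6 − 23.9) / 1.1 = 12.7/1.1 = 11.545 cmH2O·s/L.
C = Vt/(Pplat − PEEP) = 405.0 / (23.9 − 11) = 405.0/12.9 = 31.395 mL/cmH2O.
τ = R × C = 11.545 × 0.0314 L/cmH2O = 0.3625 s.
Fraction remaining at end-expiration = e^(−Te/τ) = e^(−0.79/0.3625) = 0.1131 → 11.31%.

11.3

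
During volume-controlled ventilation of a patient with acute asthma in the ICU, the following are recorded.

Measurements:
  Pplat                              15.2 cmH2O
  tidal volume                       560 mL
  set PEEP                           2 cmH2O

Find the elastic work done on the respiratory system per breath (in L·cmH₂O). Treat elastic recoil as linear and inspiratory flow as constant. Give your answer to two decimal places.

3.70

Elastic work ≈ ½ × (Pplat − PEEP) × Vt = 0.5 × (15.2 − 2) × 0.560 L = 0.5 × 13.2 × 0.560 = 3.696 L·cmH2O.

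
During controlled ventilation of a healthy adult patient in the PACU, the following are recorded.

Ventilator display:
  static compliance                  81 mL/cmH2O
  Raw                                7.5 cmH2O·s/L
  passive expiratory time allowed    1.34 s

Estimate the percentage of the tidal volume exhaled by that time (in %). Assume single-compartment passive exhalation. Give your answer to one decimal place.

τ = R × C = 7.5 × 81 mL/cmH2O = 7.5 × 0.081 L/cmH2O = 0.6075 s.
Passive exhalation: V(t)/V₀ = e^(−t/τ) = e^(−1.34/0.6075) = 0.1102.
Fraction exhaled = 1 − 0.1102 = 0.8898 → 88.98%.

89.0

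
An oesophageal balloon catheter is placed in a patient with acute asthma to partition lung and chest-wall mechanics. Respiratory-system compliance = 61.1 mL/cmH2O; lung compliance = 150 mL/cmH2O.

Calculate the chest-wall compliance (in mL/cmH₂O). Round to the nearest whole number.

103

1/Ccw = 1/Crs − 1/CL.
1/Ccw = 1/61.1 − 1/150 = 0.0097.
Ccw = 103.09 mL/cmH2O.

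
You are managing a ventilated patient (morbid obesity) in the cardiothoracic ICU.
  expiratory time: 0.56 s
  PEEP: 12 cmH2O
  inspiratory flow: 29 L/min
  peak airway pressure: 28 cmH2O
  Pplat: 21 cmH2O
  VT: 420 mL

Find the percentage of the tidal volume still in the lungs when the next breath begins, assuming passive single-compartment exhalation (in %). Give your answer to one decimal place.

43.7

Flow: 29 L/min ÷ 60 = 0.4833 L/s.
R = (PIP − Pplat)/V̇ = (28 − 21) / 0.4833 = 7.0/0.4833 = 14.484 cmH2O·s/L.
C = Vt/(Pplat − PEEP) = 420.0 / (21 − 12) = 420.0/9.0 = 46.667 mL/cmH2O.
τ = R × C = 14.484 × 0.04667 L/cmH2O = 0.676 s.
Fraction remaining at end-expiration = e^(−Te/τ) = e^(−0.56/0.676) = 0.4367 → 43.67%.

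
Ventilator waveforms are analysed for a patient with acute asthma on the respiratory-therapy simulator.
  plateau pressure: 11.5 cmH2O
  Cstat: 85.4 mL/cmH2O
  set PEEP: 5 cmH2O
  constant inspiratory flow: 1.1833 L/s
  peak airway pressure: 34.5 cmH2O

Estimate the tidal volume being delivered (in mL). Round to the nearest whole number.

555

Vt = Cstat × (Pplat − PEEP) = 85.4 × (11.5 − 5) = 85.4 × 6.5 = 555.1 mL.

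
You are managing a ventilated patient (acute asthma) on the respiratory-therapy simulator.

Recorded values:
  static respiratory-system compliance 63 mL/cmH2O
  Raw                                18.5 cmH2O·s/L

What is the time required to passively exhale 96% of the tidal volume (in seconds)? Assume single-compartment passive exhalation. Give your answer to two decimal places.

3.75

τ = R × C = 18.5 × 63 mL/cmH2O = 18.5 × 0.063 L/cmH2O = 1.166 s.
Exhaled fraction f = 1 − e^(−t/τ) → t = −τ·ln(1 − f) = −1.166·ln(0.04) = 3.753 s.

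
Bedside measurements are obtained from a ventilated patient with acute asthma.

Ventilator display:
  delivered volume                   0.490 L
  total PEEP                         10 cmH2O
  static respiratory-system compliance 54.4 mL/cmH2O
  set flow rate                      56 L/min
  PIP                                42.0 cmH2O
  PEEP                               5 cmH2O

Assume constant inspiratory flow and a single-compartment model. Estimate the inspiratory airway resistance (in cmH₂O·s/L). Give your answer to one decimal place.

Flow: 56 L/min ÷ 60 = 0.9333 L/s.
Total PEEP = 10 cmH2O (set 5 + intrinsic 5); this is the baseline alveolar pressure.
Equation of motion (constant flow): PIP = Vt/C + R·V̇ + PEEP.
R·V̇ = PIP − Vt/C − PEEP = 42.0 − 490/54.4 − 10 = 42.0 − 9.007 − 10 = 22.993 cmH2O.
R = 22.993 / 0.9333 = 24.636 cmH2O·s/L.

24.6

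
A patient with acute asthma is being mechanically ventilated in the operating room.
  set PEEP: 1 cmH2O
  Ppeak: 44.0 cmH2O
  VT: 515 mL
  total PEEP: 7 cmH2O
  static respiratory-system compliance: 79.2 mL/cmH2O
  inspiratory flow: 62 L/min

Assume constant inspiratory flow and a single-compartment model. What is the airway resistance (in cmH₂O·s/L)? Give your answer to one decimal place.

Flow: 62 L/min ÷ 60 = 1.0333 L/s.
Total PEEP = 7 cmH2O (set 1 + intrinsic 6); this is the baseline alveolar pressure.
Equation of motion (constant flow): PIP = Vt/C + R·V̇ + PEEP.
R·V̇ = PIP − Vt/C − PEEP = 44.0 − 515/79.2 − 7 = 44.0 − 6.503 − 7 = 30.497 cmH2O.
R = 30.497 / 1.0333 = 29.514 cmH2O·s/L.

29.5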